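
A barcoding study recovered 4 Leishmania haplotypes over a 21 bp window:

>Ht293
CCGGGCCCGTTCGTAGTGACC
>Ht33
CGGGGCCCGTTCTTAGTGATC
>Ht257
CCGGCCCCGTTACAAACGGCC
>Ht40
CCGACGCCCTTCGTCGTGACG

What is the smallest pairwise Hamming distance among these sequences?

Pairwise Hamming distances:
  Ht293 vs Ht33: 3
  Ht293 vs Ht257: 7
  Ht293 vs Ht40: 6
  Ht33 vs Ht257: 9
  Ht33 vs Ht40: 9
  Ht257 vs Ht40: 11
The smallest is 3, between Ht293 and Ht33.

3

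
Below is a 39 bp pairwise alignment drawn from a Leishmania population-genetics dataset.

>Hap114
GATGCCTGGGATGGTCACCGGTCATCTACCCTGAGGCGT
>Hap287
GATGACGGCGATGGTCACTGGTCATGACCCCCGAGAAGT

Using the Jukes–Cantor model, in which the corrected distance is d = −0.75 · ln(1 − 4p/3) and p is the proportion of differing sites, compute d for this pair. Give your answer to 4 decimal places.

The sequences differ at positions 5 (C/A), 7 (T/G), 9 (G/C), 19 (C/T), 26 (C/G), 27 (T/A), 28 (A/C), 32 (T/C), 36 (G/A), 37 (C/A).
p = 10/39 = 0.256410.
d = −0.75 · ln(1 − (4/3)·0.256410) = −0.75 · ln(0.658120) = −0.75 · (-0.418368) = 0.3138.

0.3138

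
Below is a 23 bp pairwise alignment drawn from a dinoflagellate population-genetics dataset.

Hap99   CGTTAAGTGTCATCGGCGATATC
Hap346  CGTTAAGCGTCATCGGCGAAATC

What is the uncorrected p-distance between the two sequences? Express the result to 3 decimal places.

Differing sites — 8:T/C; 20:T/A.
There are 2 differences over 23 sites, so p = 2/23 = 0.087.

0.087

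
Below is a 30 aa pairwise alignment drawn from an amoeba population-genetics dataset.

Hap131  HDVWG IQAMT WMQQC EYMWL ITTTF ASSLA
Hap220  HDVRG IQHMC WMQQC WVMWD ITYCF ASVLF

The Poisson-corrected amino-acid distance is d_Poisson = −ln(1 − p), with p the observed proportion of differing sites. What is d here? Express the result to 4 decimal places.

Mismatches occur at site 4 (W↔R), site 8 (A↔H), site 10 (T↔C), site 16 (E↔W), site 17 (Y↔V), site 20 (L↔D), site 23 (T↔Y), site 24 (T↔C), site 28 (S↔V), site 30 (A↔F).
p = 10/30 = 0.333333.
d = −ln(1 − 0.333333) = −ln(0.666667) = 0.4055.

0.4055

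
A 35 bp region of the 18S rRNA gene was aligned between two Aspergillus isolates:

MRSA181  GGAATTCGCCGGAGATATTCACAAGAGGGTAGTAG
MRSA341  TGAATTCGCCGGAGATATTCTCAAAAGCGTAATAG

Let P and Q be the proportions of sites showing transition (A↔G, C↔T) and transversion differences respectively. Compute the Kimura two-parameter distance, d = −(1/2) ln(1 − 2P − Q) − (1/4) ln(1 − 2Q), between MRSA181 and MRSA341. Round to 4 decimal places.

Differing sites — 1:G/T (Tv); 21:A/T (Tv); 25:G/A (Ti); 28:G/C (Tv); 32:G/A (Ti).
Of the 5 differences, 2 transitions and 3 transversions over 35 sites: P = 2/35 = 0.057143, Q = 3/35 = 0.085714.
d = −0.5·ln(0.800000) − 0.25·ln(0.828572) = −0.5·(-0.223144) − 0.25·(-0.188052) = 0.1586.

0.1586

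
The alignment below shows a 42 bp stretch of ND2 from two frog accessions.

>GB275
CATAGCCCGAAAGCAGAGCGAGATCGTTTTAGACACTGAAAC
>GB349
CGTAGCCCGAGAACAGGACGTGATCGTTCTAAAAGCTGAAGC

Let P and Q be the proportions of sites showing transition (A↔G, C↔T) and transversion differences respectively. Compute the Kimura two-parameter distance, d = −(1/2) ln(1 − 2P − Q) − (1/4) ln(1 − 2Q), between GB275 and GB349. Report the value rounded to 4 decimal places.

Mismatches occur at site 2 (A/G, transition), site 11 (A/G, transition), site 13 (G/A, transition), site 17 (A/G, transition), site 18 (G/A, transition), site 21 (A/T, transversion), site 29 (T/C, transition), site 32 (G/A, transition), site 34 (C/A, transversion), site 35 (A/G, transition), site 41 (A/G, transition).
Of the 11 differences, 9 transitions and 2 transversions over 42 sites: P = 9/42 = 0.214286, Q = 2/42 = 0.047619.
d = −0.5·ln(0.523809) − 0.25·ln(0.904762) = −0.5·(-0.646628) − 0.25·(-0.100083) = 0.3483.

0.3483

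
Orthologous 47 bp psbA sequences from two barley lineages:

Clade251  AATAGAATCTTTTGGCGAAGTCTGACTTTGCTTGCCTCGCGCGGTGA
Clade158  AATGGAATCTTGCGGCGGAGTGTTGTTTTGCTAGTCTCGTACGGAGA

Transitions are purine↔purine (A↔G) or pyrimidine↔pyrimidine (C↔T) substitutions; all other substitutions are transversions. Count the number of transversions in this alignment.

5

Differing sites — 4:A/G (Ti); 12:T/G (Tv); 13:T/C (Ti); 18:A/G (Ti); 22:C/G (Tv); 24:G/T (Tv); 25:A/G (Ti); 26:C/T (Ti); 33:T/A (Tv); 35:C/T (Ti); 40:C/T (Ti); 41:G/A (Ti); 45:T/A (Tv).
Of the 13 differences, 8 transitions and 5 transversions, so the answer is 5.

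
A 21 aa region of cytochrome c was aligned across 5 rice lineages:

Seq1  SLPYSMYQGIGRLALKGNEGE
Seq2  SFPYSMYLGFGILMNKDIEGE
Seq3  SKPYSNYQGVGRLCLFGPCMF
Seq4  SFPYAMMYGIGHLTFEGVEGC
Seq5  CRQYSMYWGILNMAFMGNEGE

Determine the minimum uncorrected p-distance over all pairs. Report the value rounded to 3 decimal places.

0.381

Pairwise Hamming distances:
  Seq1 vs Seq2: 8
  Seq1 vs Seq3: 9
  Seq1 vs Seq4: 10
  Seq1 vs Seq5: 9
  Seq2 vs Seq3: 13
  Seq2 vs Seq4: 11
  Seq2 vs Seq5: 13
  Seq3 vs Seq4: 14
  Seq3 vs Seq5: 16
  Seq4 vs Seq5: 13
The smallest is 8 mismatches, between Seq1 and Seq2; p = 8/21 = 0.381.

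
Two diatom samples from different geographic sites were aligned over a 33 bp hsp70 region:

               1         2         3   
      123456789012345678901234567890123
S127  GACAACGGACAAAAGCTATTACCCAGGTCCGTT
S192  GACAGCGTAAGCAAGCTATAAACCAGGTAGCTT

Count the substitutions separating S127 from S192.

Differing sites — 5:A/G; 8:G/T; 10:C/A; 11:A/G; 12:A/C; 20:T/A; 22:C/A; 29:C/A; 30:C/G; 31:G/C.
That gives 10 mismatches out of 33 aligned sites, so the Hamming distance is 10.

10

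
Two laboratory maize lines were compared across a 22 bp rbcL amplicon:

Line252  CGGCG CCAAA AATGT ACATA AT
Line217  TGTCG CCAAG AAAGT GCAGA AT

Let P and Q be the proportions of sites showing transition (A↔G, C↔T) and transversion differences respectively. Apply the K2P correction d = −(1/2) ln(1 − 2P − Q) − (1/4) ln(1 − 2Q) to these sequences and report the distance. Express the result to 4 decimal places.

The sequences differ at positions 1 (C/T, transition), 3 (G/T, transversion), 10 (A/G, transition), 13 (T/A, transversion), 16 (A/G, transition), 19 (T/G, transversion).
Of the 6 differences, 3 transitions and 3 transversions over 22 sites: P = 3/22 = 0.136364, Q = 3/22 = 0.136364.
d = −0.5·ln(0.590908) − 0.25·ln(0.727272) = −0.5·(-0.526095) − 0.25·(-0.318455) = 0.3427.

0.3427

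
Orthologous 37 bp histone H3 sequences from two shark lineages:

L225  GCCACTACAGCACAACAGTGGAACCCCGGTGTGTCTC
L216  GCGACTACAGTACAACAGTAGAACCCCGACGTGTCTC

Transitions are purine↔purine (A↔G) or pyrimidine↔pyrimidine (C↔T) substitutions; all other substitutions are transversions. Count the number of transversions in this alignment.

1

The sequences differ at positions 3 (C/G, transversion), 11 (C/T, transition), 20 (G/A, transition), 29 (G/A, transition), 30 (T/C, transition).
Of the 5 differences, 4 transitions and 1 transversion, so the answer is 1.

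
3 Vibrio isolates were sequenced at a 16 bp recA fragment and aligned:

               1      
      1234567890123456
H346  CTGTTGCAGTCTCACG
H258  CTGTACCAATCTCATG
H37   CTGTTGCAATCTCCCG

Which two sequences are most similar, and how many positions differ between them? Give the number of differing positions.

Pairwise Hamming distances:
  H346 vs H258: 4
  H346 vs H37: 2
  H258 vs H37: 4
The smallest is 2, between H346 and H37.

2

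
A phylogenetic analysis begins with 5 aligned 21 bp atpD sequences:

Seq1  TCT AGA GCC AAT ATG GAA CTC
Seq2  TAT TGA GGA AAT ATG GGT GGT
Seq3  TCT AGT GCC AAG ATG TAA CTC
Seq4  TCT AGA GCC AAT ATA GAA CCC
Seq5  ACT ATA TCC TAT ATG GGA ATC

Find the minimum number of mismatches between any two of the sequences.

Pairwise Hamming distances:
  Seq1 vs Seq2: 9
  Seq1 vs Seq3: 3
  Seq1 vs Seq4: 2
  Seq1 vs Seq5: 6
  Seq2 vs Seq3: 12
  Seq2 vs Seq4: 10
  Seq2 vs Seq5: 12
  Seq3 vs Seq4: 5
  Seq3 vs Seq5: 9
  Seq4 vs Seq5: 8
The smallest is 2, between Seq1 and Seq4.

2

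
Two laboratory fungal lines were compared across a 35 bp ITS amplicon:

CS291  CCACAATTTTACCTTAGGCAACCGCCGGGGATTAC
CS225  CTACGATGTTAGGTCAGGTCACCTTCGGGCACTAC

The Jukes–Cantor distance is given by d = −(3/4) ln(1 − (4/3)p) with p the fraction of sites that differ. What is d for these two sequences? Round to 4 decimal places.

Differing sites — 2:C/T; 5:A/G; 8:T/G; 12:C/G; 13:C/G; 15:T/C; 19:C/T; 20:A/C; 24:G/T; 25:C/T; 30:G/C; 32:T/C.
p = 12/35 = 0.342857.
d = −0.75 · ln(1 − (4/3)·0.342857) = −0.75 · ln(0.542857) = −0.75 · (-0.610909) = 0.4582.

0.4582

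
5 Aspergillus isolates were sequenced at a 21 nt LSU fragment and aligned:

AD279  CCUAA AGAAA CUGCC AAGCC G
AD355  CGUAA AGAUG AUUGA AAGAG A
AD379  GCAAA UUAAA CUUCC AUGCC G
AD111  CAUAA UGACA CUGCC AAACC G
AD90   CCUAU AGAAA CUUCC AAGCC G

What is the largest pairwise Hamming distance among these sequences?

Pairwise Hamming distances:
  AD279 vs AD355: 10
  AD279 vs AD379: 6
  AD279 vs AD111: 4
  AD279 vs AD90: 2
  AD355 vs AD379: 14
  AD355 vs AD111: 12
  AD355 vs AD90: 10
  AD379 vs AD111: 8
  AD379 vs AD90: 6
  AD111 vs AD90: 6
The largest is 14, between AD355 and AD379.

14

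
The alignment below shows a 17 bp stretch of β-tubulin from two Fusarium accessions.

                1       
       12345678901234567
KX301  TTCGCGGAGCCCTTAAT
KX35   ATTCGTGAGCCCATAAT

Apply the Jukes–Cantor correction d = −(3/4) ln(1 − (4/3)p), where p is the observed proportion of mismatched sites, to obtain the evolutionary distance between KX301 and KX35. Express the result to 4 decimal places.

0.4770

Differing sites — 1:T/A; 3:C/T; 4:G/C; 5:C/G; 6:G/T; 13:T/A.
p = 6/17 = 0.352941.
d = −0.75 · ln(1 − (4/3)·0.352941) = −0.75 · ln(0.529412) = −0.75 · (-0.635988) = 0.4770.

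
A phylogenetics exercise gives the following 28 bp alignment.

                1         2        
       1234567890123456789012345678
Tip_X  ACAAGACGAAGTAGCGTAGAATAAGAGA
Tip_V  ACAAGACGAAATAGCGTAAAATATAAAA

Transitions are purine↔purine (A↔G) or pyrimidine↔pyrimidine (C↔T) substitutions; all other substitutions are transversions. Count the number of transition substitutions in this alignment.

4

Differing sites — 11:G/A (Ti); 19:G/A (Ti); 24:A/T (Tv); 25:G/A (Ti); 27:G/A (Ti).
Of the 5 differences, 4 transitions and 1 transversion, so the answer is 4.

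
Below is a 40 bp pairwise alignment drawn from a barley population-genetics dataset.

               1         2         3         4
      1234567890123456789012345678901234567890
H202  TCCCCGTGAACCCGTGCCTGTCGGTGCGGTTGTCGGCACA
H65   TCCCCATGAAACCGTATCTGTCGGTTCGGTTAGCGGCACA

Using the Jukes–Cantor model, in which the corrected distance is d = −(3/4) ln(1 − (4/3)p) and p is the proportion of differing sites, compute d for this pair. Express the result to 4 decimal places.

Differing sites — 6:G/A; 11:C/A; 16:G/A; 17:C/T; 26:G/T; 32:G/A; 33:T/G.
p = 7/40 = 0.175000.
d = −0.75 · ln(1 − (4/3)·0.175000) = −0.75 · ln(0.766667) = −0.75 · (-0.265703) = 0.1993.

0.1993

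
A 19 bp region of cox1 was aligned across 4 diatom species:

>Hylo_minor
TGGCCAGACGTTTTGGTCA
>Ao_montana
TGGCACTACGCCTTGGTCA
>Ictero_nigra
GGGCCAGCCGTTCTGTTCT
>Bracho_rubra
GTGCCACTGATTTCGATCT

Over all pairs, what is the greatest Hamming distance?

13

Pairwise Hamming distances:
  Hylo_minor vs Ao_montana: 5
  Hylo_minor vs Ictero_nigra: 5
  Hylo_minor vs Bracho_rubra: 9
  Ao_montana vs Ictero_nigra: 10
  Ao_montana vs Bracho_rubra: 13
  Ictero_nigra vs Bracho_rubra: 8
The largest is 13, between Ao_montana and Bracho_rubra.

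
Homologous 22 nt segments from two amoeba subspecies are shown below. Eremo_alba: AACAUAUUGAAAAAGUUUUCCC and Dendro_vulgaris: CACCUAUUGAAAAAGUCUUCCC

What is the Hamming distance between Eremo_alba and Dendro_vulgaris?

3

Mismatches occur at site 1 (A↔C), site 4 (A↔C), site 17 (U↔C).
That gives 3 mismatches out of 22 aligned sites, so the Hamming distance is 3.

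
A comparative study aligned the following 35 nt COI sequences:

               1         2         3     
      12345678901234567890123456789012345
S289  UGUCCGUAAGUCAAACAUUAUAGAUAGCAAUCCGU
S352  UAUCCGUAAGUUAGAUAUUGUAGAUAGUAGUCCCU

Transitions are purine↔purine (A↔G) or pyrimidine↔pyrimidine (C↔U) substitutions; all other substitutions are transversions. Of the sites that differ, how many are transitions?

7

Differing sites — 2:G/A (Ti); 12:C/U (Ti); 14:A/G (Ti); 16:C/U (Ti); 20:A/G (Ti); 28:C/U (Ti); 30:A/G (Ti); 34:G/C (Tv).
Of the 8 differences, 7 transitions and 1 transversion, so the answer is 7.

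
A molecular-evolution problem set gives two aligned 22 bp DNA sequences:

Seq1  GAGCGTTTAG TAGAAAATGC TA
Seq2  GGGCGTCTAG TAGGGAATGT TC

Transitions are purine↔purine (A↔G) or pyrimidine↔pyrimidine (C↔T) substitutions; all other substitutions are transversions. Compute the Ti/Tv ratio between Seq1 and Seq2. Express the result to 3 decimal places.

Differing sites — 2:A/G (Ti); 7:T/C (Ti); 14:A/G (Ti); 15:A/G (Ti); 20:C/T (Ti); 22:A/C (Tv).
Of the 6 differences, 5 transitions and 1 transversion, so Ti/Tv = 5/1 = 5.000.

5.000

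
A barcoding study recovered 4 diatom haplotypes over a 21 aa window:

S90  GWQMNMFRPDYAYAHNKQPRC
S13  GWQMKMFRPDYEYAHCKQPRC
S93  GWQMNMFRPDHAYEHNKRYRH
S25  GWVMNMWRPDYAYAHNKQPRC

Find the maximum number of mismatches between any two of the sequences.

Pairwise Hamming distances:
  S90 vs S13: 3
  S90 vs S93: 5
  S90 vs S25: 2
  S13 vs S93: 8
  S13 vs S25: 5
  S93 vs S25: 7
The largest is 8, between S13 and S93.

8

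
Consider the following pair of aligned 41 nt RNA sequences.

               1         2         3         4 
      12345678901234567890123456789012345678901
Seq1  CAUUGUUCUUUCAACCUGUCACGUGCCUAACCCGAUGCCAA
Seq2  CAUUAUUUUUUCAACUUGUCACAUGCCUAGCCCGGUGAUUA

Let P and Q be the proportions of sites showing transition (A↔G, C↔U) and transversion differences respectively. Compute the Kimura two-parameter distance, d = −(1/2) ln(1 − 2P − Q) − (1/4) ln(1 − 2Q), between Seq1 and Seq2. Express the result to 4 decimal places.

0.2730

The sequences differ at positions 5 (G/A, transition), 8 (C/U, transition), 16 (C/U, transition), 23 (G/A, transition), 30 (A/G, transition), 35 (A/G, transition), 38 (C/A, transversion), 39 (C/U, transition), 40 (A/U, transversion).
Of the 9 differences, 7 transitions and 2 transversions over 41 sites: P = 7/41 = 0.170732, Q = 2/41 = 0.048780.
d = −0.5·ln(0.609756) − 0.25·ln(0.902440) = −0.5·(-0.494696) − 0.25·(-0.102653) = 0.2730.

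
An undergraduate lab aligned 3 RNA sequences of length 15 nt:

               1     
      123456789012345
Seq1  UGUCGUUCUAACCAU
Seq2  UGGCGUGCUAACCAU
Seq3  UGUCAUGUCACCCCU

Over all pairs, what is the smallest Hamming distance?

Pairwise Hamming distances:
  Seq1 vs Seq2: 2
  Seq1 vs Seq3: 6
  Seq2 vs Seq3: 6
The smallest is 2, between Seq1 and Seq2.

2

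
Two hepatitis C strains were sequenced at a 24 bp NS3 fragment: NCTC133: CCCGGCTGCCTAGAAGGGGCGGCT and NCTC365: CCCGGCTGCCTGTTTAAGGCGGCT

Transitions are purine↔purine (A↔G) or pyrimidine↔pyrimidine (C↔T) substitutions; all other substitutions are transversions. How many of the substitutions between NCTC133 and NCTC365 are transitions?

The sequences differ at positions 12 (A/G, transition), 13 (G/T, transversion), 14 (A/T, transversion), 15 (A/T, transversion), 16 (G/A, transition), 17 (G/A, transition).
Of the 6 differences, 3 transitions and 3 transversions, so the answer is 3.

3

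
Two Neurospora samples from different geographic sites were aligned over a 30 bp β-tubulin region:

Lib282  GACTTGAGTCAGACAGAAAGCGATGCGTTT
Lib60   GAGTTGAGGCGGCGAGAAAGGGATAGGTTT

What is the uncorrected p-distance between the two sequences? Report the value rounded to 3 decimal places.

0.267

Mismatches occur at site 3 (C→G), site 9 (T→G), site 11 (A→G), site 13 (A→C), site 14 (C→G), site 21 (C→G), site 25 (G→A), site 26 (C→G).
There are 8 differences over 30 sites, so p = 8/30 = 0.267.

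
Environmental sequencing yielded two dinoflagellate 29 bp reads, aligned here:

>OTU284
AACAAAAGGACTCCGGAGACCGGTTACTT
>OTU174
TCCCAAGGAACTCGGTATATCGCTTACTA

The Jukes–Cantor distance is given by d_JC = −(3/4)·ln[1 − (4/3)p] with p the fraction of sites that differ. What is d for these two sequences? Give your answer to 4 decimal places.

Differing sites — 1:A/T; 2:A/C; 4:A/C; 7:A/G; 9:G/A; 14:C/G; 16:G/T; 18:G/T; 20:C/T; 23:G/C; 29:T/A.
p = 11/29 = 0.379310.
d = −0.75 · ln(1 − (4/3)·0.379310) = −0.75 · ln(0.494253) = −0.75 · (-0.704708) = 0.5285.

0.5285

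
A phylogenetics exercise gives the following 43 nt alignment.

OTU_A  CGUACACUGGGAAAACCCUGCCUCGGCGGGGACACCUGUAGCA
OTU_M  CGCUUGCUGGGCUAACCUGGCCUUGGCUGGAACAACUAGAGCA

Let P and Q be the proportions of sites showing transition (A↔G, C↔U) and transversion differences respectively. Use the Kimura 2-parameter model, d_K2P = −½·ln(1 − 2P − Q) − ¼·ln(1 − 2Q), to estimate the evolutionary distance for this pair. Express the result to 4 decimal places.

Mismatches occur at site 3 (U→C, transition), site 4 (A→U, transversion), site 5 (C→U, transition), site 6 (A→G, transition), site 12 (A→C, transversion), site 13 (A→U, transversion), site 18 (C→U, transition), site 19 (U→G, transversion), site 24 (C→U, transition), site 28 (G→U, transversion), site 31 (G→A, transition), site 35 (C→A, transversion), site 38 (G→A, transition), site 39 (U→G, transversion).
Of the 14 differences, 7 transitions and 7 transversions over 43 sites: P = 7/43 = 0.162791, Q = 7/43 = 0.162791.
d = −0.5·ln(0.511627) − 0.25·ln(0.674418) = −0.5·(-0.670159) − 0.25·(-0.393905) = 0.4336.

0.4336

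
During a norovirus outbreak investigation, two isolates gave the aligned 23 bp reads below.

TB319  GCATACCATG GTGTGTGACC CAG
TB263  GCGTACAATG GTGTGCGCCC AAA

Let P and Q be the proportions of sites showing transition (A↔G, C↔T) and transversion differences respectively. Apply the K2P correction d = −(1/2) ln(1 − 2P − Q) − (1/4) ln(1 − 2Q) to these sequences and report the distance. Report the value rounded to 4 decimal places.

0.3238

Mismatches occur at site 3 (A↔G, transition), site 7 (C↔A, transversion), site 16 (T↔C, transition), site 18 (A↔C, transversion), site 21 (C↔A, transversion), site 23 (G↔A, transition).
Of the 6 differences, 3 transitions and 3 transversions over 23 sites: P = 3/23 = 0.130435, Q = 3/23 = 0.130435.
d = −0.5·ln(0.608695) − 0.25·ln(0.739130) = −0.5·(-0.496438) − 0.25·(-0.302281) = 0.3238.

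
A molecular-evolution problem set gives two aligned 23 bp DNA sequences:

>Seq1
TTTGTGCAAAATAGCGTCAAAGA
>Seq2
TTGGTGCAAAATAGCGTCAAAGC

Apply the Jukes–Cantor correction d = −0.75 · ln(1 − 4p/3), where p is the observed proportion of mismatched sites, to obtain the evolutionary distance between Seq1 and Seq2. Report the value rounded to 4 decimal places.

0.0924

The sequences differ at positions 3 (T/G), 23 (A/C).
p = 2/23 = 0.086957.
d = −0.75 · ln(1 − (4/3)·0.086957) = −0.75 · ln(0.884057) = −0.75 · (-0.123234) = 0.0924.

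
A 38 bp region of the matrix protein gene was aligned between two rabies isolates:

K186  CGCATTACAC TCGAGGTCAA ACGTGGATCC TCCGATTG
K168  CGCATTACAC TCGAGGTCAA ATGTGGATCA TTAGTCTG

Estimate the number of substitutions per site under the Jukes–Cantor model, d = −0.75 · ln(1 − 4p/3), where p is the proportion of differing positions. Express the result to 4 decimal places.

The sequences differ at positions 22 (C/T), 30 (C/A), 32 (C/T), 33 (C/A), 35 (A/T), 36 (T/C).
p = 6/38 = 0.157895.
d = −0.75 · ln(1 − (4/3)·0.157895) = −0.75 · ln(0.789473) = −0.75 · (-0.236390) = 0.1773.

0.1773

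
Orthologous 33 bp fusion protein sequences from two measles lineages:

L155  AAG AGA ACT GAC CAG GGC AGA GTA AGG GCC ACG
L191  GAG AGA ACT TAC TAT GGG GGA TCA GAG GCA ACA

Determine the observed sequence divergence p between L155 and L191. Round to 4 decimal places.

0.3636

Mismatches occur at site 1 (A↔G), site 10 (G↔T), site 13 (C↔T), site 15 (G↔T), site 18 (C↔G), site 19 (A↔G), site 22 (G↔T), site 23 (T↔C), site 25 (A↔G), site 26 (G↔A), site 30 (C↔A), site 33 (G↔A).
There are 12 differences over 33 sites, so p = 12/33 = 0.3636.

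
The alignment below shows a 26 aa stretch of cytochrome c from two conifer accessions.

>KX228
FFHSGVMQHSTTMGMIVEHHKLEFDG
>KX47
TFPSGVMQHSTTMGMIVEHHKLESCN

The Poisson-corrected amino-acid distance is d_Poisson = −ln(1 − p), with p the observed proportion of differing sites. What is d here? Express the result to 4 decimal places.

0.2136

The sequences differ at positions 1 (F/T), 3 (H/P), 24 (F/S), 25 (D/C), 26 (G/N).
p = 5/26 = 0.192308.
d = −ln(1 − 0.192308) = −ln(0.807692) = 0.2136.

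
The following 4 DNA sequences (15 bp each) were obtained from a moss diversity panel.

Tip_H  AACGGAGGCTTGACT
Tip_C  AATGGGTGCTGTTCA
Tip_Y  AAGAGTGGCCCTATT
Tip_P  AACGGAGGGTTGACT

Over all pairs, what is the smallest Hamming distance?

Pairwise Hamming distances:
  Tip_H vs Tip_C: 7
  Tip_H vs Tip_Y: 7
  Tip_H vs Tip_P: 1
  Tip_C vs Tip_Y: 9
  Tip_C vs Tip_P: 8
  Tip_Y vs Tip_P: 8
The smallest is 1, between Tip_H and Tip_P.

1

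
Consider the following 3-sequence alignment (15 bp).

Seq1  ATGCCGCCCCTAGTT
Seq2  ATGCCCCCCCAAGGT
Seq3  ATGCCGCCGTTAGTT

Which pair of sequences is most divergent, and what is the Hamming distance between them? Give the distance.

Pairwise Hamming distances:
  Seq1 vs Seq2: 3
  Seq1 vs Seq3: 2
  Seq2 vs Seq3: 5
The largest is 5, between Seq2 and Seq3.

5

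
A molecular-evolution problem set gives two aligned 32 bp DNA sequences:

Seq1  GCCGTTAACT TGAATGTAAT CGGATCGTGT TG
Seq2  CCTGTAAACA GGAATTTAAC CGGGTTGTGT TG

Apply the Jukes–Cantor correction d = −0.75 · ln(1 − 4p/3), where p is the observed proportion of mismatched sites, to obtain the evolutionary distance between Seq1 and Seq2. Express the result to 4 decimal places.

0.3525

Mismatches occur at site 1 (G↔C), site 3 (C↔T), site 6 (T↔A), site 10 (T↔A), site 11 (T↔G), site 16 (G↔T), site 20 (T↔C), site 24 (A↔G), site 26 (C↔T).
p = 9/32 = 0.281250.
d = −0.75 · ln(1 − (4/3)·0.281250) = −0.75 · ln(0.625000) = −0.75 · (-0.470004) = 0.3525.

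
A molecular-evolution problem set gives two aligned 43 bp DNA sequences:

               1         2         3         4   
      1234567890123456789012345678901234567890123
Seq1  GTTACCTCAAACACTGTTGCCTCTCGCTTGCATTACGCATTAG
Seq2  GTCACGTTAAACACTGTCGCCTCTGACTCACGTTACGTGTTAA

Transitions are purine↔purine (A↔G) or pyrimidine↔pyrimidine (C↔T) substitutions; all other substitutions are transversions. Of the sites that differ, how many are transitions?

10

Mismatches occur at site 3 (T↔C, transition), site 6 (C↔G, transversion), site 8 (C↔T, transition), site 18 (T↔C, transition), site 25 (C↔G, transversion), site 26 (G↔A, transition), site 29 (T↔C, transition), site 30 (G↔A, transition), site 32 (A↔G, transition), site 38 (C↔T, transition), site 39 (A↔G, transition), site 43 (G↔A, transition).
Of the 12 differences, 10 transitions and 2 transversions, so the answer is 10.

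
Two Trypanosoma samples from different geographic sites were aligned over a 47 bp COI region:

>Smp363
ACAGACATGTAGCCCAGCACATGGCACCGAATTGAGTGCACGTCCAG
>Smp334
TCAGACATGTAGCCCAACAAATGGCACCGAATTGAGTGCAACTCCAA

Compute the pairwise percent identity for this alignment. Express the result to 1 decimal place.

Mismatches occur at site 1 (A↔T), site 17 (G↔A), site 20 (C↔A), site 41 (C↔A), site 42 (G↔C), site 47 (G↔A).
41 of the 47 sites match, so the percent identity is 41/47 × 100 = 87.2%.

87.2%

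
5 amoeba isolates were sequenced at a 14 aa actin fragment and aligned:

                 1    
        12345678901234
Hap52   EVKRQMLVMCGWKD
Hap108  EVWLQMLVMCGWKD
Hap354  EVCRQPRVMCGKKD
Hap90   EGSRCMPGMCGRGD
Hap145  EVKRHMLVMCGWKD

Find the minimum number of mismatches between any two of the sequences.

1

Pairwise Hamming distances:
  Hap52 vs Hap108: 2
  Hap52 vs Hap354: 4
  Hap52 vs Hap90: 7
  Hap52 vs Hap145: 1
  Hap108 vs Hap354: 5
  Hap108 vs Hap90: 8
  Hap108 vs Hap145: 3
  Hap354 vs Hap90: 8
  Hap354 vs Hap145: 5
  Hap90 vs Hap145: 7
The smallest is 1, between Hap52 and Hap145.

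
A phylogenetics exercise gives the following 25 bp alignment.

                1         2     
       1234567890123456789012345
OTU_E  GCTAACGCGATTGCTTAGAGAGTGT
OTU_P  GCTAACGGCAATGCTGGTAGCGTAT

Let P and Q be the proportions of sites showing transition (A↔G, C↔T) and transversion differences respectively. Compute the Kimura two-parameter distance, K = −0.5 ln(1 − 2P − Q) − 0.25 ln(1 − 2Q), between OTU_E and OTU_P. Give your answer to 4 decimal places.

0.4189

Differing sites — 8:C/G (Tv); 9:G/C (Tv); 11:T/A (Tv); 16:T/G (Tv); 17:A/G (Ti); 18:G/T (Tv); 21:A/C (Tv); 24:G/A (Ti).
Of the 8 differences, 2 transitions and 6 transversions over 25 sites: P = 2/25 = 0.080000, Q = 6/25 = 0.240000.
d = −0.5·ln(0.600000) − 0.25·ln(0.520000) = −0.5·(-0.510826) − 0.25·(-0.653926) = 0.4189.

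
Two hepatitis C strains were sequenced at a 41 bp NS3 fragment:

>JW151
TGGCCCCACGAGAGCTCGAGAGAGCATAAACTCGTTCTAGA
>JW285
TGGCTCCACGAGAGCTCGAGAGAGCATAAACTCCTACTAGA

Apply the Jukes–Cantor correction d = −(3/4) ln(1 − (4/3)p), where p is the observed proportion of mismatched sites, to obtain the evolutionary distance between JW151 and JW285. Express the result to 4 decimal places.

The sequences differ at positions 5 (C/T), 34 (G/C), 36 (T/A).
p = 3/41 = 0.073171.
d = −0.75 · ln(1 − (4/3)·0.073171) = −0.75 · ln(0.902439) = −0.75 · (-0.102654) = 0.0770.

0.0770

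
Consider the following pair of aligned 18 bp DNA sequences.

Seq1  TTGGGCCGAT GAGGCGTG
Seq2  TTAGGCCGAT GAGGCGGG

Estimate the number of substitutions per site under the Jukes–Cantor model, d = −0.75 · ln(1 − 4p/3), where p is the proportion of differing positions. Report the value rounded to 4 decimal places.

Mismatches occur at site 3 (G↔A), site 17 (T↔G).
p = 2/18 = 0.111111.
d = −0.75 · ln(1 − (4/3)·0.111111) = −0.75 · ln(0.851852) = −0.75 · (-0.160342) = 0.1203.

0.1203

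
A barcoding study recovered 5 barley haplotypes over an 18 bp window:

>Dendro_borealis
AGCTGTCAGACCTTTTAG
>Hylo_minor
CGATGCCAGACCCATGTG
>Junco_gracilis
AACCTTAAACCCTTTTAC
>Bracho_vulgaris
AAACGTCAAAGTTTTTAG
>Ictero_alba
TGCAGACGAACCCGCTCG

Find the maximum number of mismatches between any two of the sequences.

Pairwise Hamming distances:
  Dendro_borealis vs Hylo_minor: 7
  Dendro_borealis vs Junco_gracilis: 7
  Dendro_borealis vs Bracho_vulgaris: 6
  Dendro_borealis vs Ictero_alba: 9
  Hylo_minor vs Junco_gracilis: 14
  Hylo_minor vs Bracho_vulgaris: 11
  Hylo_minor vs Ictero_alba: 10
  Junco_gracilis vs Bracho_vulgaris: 7
  Junco_gracilis vs Ictero_alba: 13
  Bracho_vulgaris vs Ictero_alba: 12
The largest is 14, between Hylo_minor and Junco_gracilis.

14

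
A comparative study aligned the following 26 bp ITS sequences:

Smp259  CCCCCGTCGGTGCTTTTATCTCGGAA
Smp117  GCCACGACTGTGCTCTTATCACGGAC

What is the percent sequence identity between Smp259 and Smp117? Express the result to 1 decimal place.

73.1%

Mismatches occur at site 1 (C/G), site 4 (C/A), site 7 (T/A), site 9 (G/T), site 15 (T/C), site 21 (T/A), site 26 (A/C).
19 of the 26 sites match, so the percent identity is 19/26 × 100 = 73.1%.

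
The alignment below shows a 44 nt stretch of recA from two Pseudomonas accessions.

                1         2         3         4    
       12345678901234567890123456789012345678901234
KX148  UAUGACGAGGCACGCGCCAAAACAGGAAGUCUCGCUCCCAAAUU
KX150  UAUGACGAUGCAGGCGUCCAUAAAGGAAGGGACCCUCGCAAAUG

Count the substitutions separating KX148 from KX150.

12

Mismatches occur at site 9 (G/U), site 13 (C/G), site 17 (C/U), site 19 (A/C), site 21 (A/U), site 23 (C/A), site 30 (U/G), site 31 (C/G), site 32 (U/A), site 34 (G/C), site 38 (C/G), site 44 (U/G).
That gives 12 mismatches out of 44 aligned sites, so the Hamming distance is 12.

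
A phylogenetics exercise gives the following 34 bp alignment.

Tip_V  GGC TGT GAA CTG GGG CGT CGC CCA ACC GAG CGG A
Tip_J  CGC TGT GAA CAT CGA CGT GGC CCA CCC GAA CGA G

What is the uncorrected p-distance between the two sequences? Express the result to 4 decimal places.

0.2941

Mismatches occur at site 1 (G→C), site 11 (T→A), site 12 (G→T), site 13 (G→C), site 15 (G→A), site 19 (C→G), site 25 (A→C), site 30 (G→A), site 33 (G→A), site 34 (A→G).
There are 10 differences over 34 sites, so p = 10/34 = 0.2941.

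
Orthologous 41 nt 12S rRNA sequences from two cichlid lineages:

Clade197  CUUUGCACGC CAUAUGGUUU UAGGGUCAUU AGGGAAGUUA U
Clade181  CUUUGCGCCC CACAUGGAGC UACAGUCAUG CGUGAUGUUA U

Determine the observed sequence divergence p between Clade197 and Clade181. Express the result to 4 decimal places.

0.2927

Mismatches occur at site 7 (A→G), site 9 (G→C), site 13 (U→C), site 18 (U→A), site 19 (U→G), site 20 (U→C), site 23 (G→C), site 24 (G→A), site 30 (U→G), site 31 (A→C), site 33 (G→U), site 36 (A→U).
There are 12 differences over 41 sites, so p = 12/41 = 0.2927.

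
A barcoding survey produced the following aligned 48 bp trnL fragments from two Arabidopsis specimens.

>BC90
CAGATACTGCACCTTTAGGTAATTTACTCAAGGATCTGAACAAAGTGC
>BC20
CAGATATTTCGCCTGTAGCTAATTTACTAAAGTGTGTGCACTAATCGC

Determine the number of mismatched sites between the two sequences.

Differing sites — 7:C/T; 9:G/T; 11:A/G; 15:T/G; 19:G/C; 29:C/A; 33:G/T; 34:A/G; 36:C/G; 39:A/C; 42:A/T; 45:G/T; 46:T/C.
That gives 13 mismatches out of 48 aligned sites, so the Hamming distance is 13.

13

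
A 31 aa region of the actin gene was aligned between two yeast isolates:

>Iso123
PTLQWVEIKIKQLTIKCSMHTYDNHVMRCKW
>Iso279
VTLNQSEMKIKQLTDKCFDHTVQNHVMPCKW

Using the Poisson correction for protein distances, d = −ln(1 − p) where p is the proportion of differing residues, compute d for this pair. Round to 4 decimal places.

Mismatches occur at site 1 (P→V), site 4 (Q→N), site 5 (W→Q), site 6 (V→S), site 8 (I→M), site 15 (I→D), site 18 (S→F), site 19 (M→D), site 22 (Y→V), site 23 (D→Q), site 28 (R→P).
p = 11/31 = 0.354839.
d = −ln(1 − 0.354839) = −ln(0.645161) = 0.4383.

0.4383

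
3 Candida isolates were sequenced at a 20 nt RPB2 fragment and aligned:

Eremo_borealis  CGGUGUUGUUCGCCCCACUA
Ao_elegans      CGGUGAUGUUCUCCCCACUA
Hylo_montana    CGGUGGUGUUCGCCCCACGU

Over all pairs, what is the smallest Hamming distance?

Pairwise Hamming distances:
  Eremo_borealis vs Ao_elegans: 2
  Eremo_borealis vs Hylo_montana: 3
  Ao_elegans vs Hylo_montana: 4
The smallest is 2, between Eremo_borealis and Ao_elegans.

2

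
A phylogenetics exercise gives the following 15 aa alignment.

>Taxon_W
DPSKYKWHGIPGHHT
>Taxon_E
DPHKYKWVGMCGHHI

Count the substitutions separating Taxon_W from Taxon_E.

5

Mismatches occur at site 3 (S→H), site 8 (H→V), site 10 (I→M), site 11 (P→C), site 15 (T→I).
That gives 5 mismatches out of 15 aligned sites, so the Hamming distance is 5.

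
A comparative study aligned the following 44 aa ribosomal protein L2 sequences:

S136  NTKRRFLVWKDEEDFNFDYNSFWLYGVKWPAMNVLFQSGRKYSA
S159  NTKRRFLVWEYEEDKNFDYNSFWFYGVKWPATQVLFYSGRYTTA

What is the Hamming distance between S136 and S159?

10

Mismatches occur at site 10 (K→E), site 11 (D→Y), site 15 (F→K), site 24 (L→F), site 32 (M→T), site 33 (N→Q), site 37 (Q→Y), site 41 (K→Y), site 42 (Y→T), site 43 (S→T).
That gives 10 mismatches out of 44 aligned sites, so the Hamming distance is 10.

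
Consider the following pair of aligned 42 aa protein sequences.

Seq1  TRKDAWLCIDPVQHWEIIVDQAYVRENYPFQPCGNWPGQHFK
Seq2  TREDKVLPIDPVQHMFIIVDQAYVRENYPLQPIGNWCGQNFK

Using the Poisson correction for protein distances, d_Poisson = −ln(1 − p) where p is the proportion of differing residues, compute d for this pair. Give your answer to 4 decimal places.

Mismatches occur at site 3 (K→E), site 5 (A→K), site 6 (W→V), site 8 (C→P), site 15 (W→M), site 16 (E→F), site 30 (F→L), site 33 (C→I), site 37 (P→C), site 40 (H→N).
p = 10/42 = 0.238095.
d = −ln(1 − 0.238095) = −ln(0.761905) = 0.2719.

0.2719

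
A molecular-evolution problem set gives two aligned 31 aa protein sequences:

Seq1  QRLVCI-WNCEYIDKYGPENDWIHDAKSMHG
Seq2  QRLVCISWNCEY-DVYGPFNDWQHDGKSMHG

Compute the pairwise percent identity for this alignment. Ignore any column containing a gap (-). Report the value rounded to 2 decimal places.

Excluding the 2 gap columns leaves 29 comparable sites.
Mismatches occur at site 15 (K→V), site 19 (E→F), site 23 (I→Q), site 26 (A→G).
25 of the 29 comparable sites match, so the percent identity is 25/29 × 100 = 86.21%.

86.21%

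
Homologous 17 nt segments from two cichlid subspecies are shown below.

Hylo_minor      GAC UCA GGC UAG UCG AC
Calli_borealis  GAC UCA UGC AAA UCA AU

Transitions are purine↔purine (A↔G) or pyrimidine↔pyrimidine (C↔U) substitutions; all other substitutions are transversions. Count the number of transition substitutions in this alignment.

The sequences differ at positions 7 (G/U, transversion), 10 (U/A, transversion), 12 (G/A, transition), 15 (G/A, transition), 17 (C/U, transition).
Of the 5 differences, 3 transitions and 2 transversions, so the answer is 3.

3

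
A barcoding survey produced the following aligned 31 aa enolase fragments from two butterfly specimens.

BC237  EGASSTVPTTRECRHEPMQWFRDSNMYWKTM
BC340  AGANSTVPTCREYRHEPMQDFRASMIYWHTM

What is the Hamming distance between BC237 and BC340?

The sequences differ at positions 1 (E/A), 4 (S/N), 10 (T/C), 13 (C/Y), 20 (W/D), 23 (D/A), 25 (N/M), 26 (M/I), 29 (K/H).
That gives 9 mismatches out of 31 aligned sites, so the Hamming distance is 9.

9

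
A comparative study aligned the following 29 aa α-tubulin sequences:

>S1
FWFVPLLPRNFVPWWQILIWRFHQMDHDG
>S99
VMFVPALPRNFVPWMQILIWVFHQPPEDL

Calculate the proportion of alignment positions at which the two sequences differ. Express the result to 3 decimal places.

The sequences differ at positions 1 (F/V), 2 (W/M), 6 (L/A), 15 (W/M), 21 (R/V), 25 (M/P), 26 (D/P), 27 (H/E), 29 (G/L).
There are 9 differences over 29 sites, so p = 9/29 = 0.310.

0.310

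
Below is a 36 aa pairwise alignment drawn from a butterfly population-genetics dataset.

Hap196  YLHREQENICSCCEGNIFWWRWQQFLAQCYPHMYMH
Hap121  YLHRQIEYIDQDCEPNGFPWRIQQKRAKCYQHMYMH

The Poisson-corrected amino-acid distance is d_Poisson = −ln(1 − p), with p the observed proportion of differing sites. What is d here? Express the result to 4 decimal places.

0.4925

Differing sites — 5:E/Q; 6:Q/I; 8:N/Y; 10:C/D; 11:S/Q; 12:C/D; 15:G/P; 17:I/G; 19:W/P; 22:W/I; 25:F/K; 26:L/R; 28:Q/K; 31:P/Q.
p = 14/36 = 0.388889.
d = −ln(1 − 0.388889) = −ln(0.611111) = 0.4925.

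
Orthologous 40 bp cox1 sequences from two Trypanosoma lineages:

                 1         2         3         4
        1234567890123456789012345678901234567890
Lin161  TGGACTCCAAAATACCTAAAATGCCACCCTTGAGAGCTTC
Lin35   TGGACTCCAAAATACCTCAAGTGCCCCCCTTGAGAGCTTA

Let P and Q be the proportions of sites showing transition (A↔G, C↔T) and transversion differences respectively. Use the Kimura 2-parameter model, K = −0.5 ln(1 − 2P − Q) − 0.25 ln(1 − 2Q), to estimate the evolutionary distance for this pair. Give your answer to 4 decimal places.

0.1074

Differing sites — 18:A/C (Tv); 21:A/G (Ti); 26:A/C (Tv); 40:C/A (Tv).
Of the 4 differences, 1 transition and 3 transversions over 40 sites: P = 1/40 = 0.025000, Q = 3/40 = 0.075000.
d = −0.5·ln(0.875000) − 0.25·ln(0.850000) = −0.5·(-0.133531) − 0.25·(-0.162519) = 0.1074.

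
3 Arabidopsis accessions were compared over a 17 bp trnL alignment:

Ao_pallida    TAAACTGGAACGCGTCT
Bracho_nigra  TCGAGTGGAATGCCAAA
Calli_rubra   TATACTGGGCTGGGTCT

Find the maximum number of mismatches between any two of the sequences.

10

Pairwise Hamming distances:
  Ao_pallida vs Bracho_nigra: 8
  Ao_pallida vs Calli_rubra: 5
  Bracho_nigra vs Calli_rubra: 10
The largest is 10, between Bracho_nigra and Calli_rubra.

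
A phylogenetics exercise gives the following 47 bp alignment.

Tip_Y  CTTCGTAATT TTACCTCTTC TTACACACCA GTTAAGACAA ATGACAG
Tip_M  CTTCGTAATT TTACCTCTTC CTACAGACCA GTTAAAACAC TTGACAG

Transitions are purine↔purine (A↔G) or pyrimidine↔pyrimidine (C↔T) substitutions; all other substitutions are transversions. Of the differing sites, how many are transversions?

3

Differing sites — 21:T/C (Ti); 26:C/G (Tv); 36:G/A (Ti); 40:A/C (Tv); 41:A/T (Tv).
Of the 5 differences, 2 transitions and 3 transversions, so the answer is 3.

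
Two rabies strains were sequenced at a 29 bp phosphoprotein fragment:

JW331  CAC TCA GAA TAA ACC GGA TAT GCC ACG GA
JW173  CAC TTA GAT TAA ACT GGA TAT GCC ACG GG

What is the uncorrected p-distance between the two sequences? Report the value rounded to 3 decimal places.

Differing sites — 5:C/T; 9:A/T; 15:C/T; 29:A/G.
There are 4 differences over 29 sites, so p = 4/29 = 0.138.

0.138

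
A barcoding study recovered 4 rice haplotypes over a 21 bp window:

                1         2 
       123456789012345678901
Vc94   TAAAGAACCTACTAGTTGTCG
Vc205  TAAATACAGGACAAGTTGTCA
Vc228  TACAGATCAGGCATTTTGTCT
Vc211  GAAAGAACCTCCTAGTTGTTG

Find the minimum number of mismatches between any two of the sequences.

Pairwise Hamming distances:
  Vc94 vs Vc205: 7
  Vc94 vs Vc228: 9
  Vc94 vs Vc211: 3
  Vc205 vs Vc228: 9
  Vc205 vs Vc211: 10
  Vc228 vs Vc211: 11
The smallest is 3, between Vc94 and Vc211.

3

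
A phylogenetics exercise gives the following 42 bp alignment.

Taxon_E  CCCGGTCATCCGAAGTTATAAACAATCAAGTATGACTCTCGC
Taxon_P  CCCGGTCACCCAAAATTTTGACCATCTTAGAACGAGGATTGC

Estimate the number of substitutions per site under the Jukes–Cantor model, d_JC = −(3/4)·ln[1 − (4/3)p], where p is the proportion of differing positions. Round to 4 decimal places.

Mismatches occur at site 9 (T→C), site 12 (G→A), site 15 (G→A), site 18 (A→T), site 20 (A→G), site 22 (A→C), site 25 (A→T), site 26 (T→C), site 27 (C→T), site 28 (A→T), site 31 (T→A), site 33 (T→C), site 36 (C→G), site 37 (T→G), site 38 (C→A), site 40 (C→T).
p = 16/42 = 0.380952.
d = −0.75 · ln(1 − (4/3)·0.380952) = −0.75 · ln(0.492064) = −0.75 · (-0.709146) = 0.5319.

0.5319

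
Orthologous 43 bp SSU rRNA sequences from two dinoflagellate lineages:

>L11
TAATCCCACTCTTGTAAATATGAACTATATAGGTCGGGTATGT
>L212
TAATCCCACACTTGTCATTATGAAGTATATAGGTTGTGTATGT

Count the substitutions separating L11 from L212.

6

The sequences differ at positions 10 (T/A), 16 (A/C), 18 (A/T), 25 (C/G), 35 (C/T), 37 (G/T).
That gives 6 mismatches out of 43 aligned sites, so the Hamming distance is 6.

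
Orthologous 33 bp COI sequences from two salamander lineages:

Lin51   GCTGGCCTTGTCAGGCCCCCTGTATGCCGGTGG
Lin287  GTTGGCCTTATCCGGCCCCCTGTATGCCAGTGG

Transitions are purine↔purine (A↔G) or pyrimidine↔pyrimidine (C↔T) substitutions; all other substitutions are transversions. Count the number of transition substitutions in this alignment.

Differing sites — 2:C/T (Ti); 10:G/A (Ti); 13:A/C (Tv); 29:G/A (Ti).
Of the 4 differences, 3 transitions and 1 transversion, so the answer is 3.

3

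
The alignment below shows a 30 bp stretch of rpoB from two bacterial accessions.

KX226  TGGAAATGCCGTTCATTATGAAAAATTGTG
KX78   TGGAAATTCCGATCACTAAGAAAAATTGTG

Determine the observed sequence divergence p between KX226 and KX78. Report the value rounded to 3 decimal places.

0.133

Differing sites — 8:G/T; 12:T/A; 16:T/C; 19:T/A.
There are 4 differences over 30 sites, so p = 4/30 = 0.133.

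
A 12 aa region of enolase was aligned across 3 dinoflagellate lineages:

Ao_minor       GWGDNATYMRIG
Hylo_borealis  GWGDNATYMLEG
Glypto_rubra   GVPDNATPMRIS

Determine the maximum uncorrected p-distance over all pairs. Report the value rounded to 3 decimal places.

Pairwise Hamming distances:
  Ao_minor vs Hylo_borealis: 2
  Ao_minor vs Glypto_rubra: 4
  Hylo_borealis vs Glypto_rubra: 6
The largest is 6 mismatches, between Hylo_borealis and Glypto_rubra; p = 6/12 = 0.500.

0.500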